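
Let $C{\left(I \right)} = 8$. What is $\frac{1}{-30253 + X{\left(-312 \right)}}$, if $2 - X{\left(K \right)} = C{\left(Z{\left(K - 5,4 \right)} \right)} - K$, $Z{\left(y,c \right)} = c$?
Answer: $- \frac{1}{30571} \approx -3.2711 \cdot 10^{-5}$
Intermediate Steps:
$X{\left(K \right)} = -6 + K$ ($X{\left(K \right)} = 2 - \left(8 - K\right) = 2 + \left(-8 + K\right) = -6 + K$)
$\frac{1}{-30253 + X{\left(-312 \right)}} = \frac{1}{-30253 - 318} = \frac{1}{-30571} = - \frac{1}{30571}$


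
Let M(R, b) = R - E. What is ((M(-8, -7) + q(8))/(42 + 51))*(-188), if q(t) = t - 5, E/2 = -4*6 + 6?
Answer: -188/3 ≈ -62.667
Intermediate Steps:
E = -36 (E = 2*(-4*6 + 6) = 2*(-24 + 6) = 2*(-18) = -36)
q(t) = -5 + t
M(R, b) = 36 + R (M(R, b) = R - 1*(-36) = R + 36 = 36 + R)
((M(-8, -7) + q(8))/(42 + 51))*(-188) = (((36 - 8) + (-5 + 8))/(42 + 51))*(-188) = ((28 + 3)/93)*(-188) = (31*(1/93))*(-188) = (1/3)*(-188) = -188/3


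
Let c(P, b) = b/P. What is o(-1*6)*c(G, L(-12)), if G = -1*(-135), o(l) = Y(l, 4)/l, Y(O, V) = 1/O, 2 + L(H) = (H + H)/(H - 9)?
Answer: -1/5670 ≈ -0.00017637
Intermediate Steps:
L(H) = -2 + 2*H/(-9 + H) (L(H) = -2 + (H + H)/(H - 9) = -2 + (2*H)/(-9 + H) = -2 + 2*H/(-9 + H))
o(l) = l⁻² (o(l) = 1/(l*l) = l⁻²)
G = 135
o(-1*6)*c(G, L(-12)) = ((18/(-9 - 12))/135)/(-1*6)² = ((18/(-21))*(1/135))/(-6)² = ((18*(-1/21))*(1/135))/36 = (-6/7*1/135)/36 = (1/36)*(-2/315) = -1/5670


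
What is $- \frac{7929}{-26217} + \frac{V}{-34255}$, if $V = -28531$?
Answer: $\frac{113289458}{99784815} \approx 1.1353$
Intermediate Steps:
$- \frac{7929}{-26217} + \frac{V}{-34255} = - \frac{7929}{-26217} - \frac{28531}{-34255} = \left(-7929\right) \left(- \frac{1}{26217}\right) - - \frac{28531}{34255} = \frac{881}{2913} + \frac{28531}{34255} = \frac{113289458}{99784815}$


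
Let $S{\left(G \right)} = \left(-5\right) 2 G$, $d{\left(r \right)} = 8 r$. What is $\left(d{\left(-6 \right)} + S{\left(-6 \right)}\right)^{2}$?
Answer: $144$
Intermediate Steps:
$S{\left(G \right)} = - 10 G$
$\left(d{\left(-6 \right)} + S{\left(-6 \right)}\right)^{2} = \left(8 \left(-6\right) - -60\right)^{2} = \left(-48 + 60\right)^{2} = 12^{2} = 144$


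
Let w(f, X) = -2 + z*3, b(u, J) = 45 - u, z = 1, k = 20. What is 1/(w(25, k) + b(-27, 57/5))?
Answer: 1/73 ≈ 0.013699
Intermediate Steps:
w(f, X) = 1 (w(f, X) = -2 + 1*3 = -2 + 3 = 1)
1/(w(25, k) + b(-27, 57/5)) = 1/(1 + (45 - 1*(-27))) = 1/(1 + (45 + 27)) = 1/(1 + 72) = 1/73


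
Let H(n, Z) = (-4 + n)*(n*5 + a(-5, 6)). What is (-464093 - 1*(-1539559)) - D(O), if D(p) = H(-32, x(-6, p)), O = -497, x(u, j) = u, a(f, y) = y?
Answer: 1069922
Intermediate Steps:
H(n, Z) = (-4 + n)*(6 + 5*n) (H(n, Z) = (-4 + n)*(n*5 + 6) = (-4 + n)*(5*n + 6) = (-4 + n)*(6 + 5*n))
D(p) = 5544 (D(p) = -24 - 14*(-32) + 5*(-32)**2 = -24 + 448 + 5*1024 = -24 + 448 + 5120 = 5544)
(-464093 - 1*(-1539559)) - D(O) = (-464093 - 1*(-1539559)) - 1*5544 = (-464093 + 1539559) - 5544 = 1075466 - 5544 = 1069922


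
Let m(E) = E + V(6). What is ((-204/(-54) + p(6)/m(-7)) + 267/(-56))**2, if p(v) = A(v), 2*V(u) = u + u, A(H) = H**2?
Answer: 347561449/254016 ≈ 1368.3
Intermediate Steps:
V(u) = u (V(u) = (u + u)/2 = (2*u)/2 = u)
p(v) = v**2
m(E) = 6 + E (m(E) = E + 6 = 6 + E)
((-204/(-54) + p(6)/m(-7)) + 267/(-56))**2 = ((-204/(-54) + 6**2/(6 - 7)) + 267/(-56))**2 = ((-204*(-1/54) + 36/(-1)) + 267*(-1/56))**2 = ((34/9 + 36*(-1)) - 267/56)**2 = ((34/9 - 36) - 267/56)**2 = (-290/9 - 267/56)**2 = (-18643/504)**2 = 347561449/254016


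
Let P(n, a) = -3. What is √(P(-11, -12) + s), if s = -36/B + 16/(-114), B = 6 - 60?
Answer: I*√893/19 ≈ 1.5728*I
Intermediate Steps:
B = -54
s = 10/19 (s = -36/(-54) + 16/(-114) = -36*(-1/54) + 16*(-1/114) = ⅔ - 8/57 = 10/19 ≈ 0.52632)
√(P(-11, -12) + s) = √(-3 + 10/19) = √(-47/19) = I*√893/19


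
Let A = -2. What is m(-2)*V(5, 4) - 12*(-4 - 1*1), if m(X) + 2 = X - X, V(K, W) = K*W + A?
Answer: 24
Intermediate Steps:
V(K, W) = -2 + K*W (V(K, W) = K*W - 2 = -2 + K*W)
m(X) = -2 (m(X) = -2 + (X - X) = -2 + 0 = -2)
m(-2)*V(5, 4) - 12*(-4 - 1*1) = -2*(-2 + 5*4) - 12*(-4 - 1*1) = -2*(-2 + 20) - 12*(-4 - 1) = -2*18 - 12*(-5) = -36 + 60 = 24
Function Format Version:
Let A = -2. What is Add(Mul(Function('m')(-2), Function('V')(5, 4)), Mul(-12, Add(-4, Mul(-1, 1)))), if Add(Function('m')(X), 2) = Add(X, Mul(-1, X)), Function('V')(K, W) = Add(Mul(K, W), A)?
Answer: 24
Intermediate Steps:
Function('V')(K, W) = Add(-2, Mul(K, W)) (Function('V')(K, W) = Add(Mul(K, W), -2) = Add(-2, Mul(K, W)))
Function('m')(X) = -2 (Function('m')(X) = Add(-2, Add(X, Mul(-1, X))) = Add(-2, 0) = -2)
Add(Mul(Function('m')(-2), Function('V')(5, 4)), Mul(-12, Add(-4, Mul(-1, 1)))) = Add(Mul(-2, Add(-2, Mul(5, 4))), Mul(-12, Add(-4, Mul(-1, 1)))) = Add(Mul(-2, Add(-2, 20)), Mul(-12, Add(-4, -1))) = Add(Mul(-2, 18), Mul(-12, -5)) = Add(-36, 60) = 24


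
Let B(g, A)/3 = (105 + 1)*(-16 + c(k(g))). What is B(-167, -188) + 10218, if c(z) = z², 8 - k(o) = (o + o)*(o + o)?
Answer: 3956860109802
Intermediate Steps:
k(o) = 8 - 4*o² (k(o) = 8 - (o + o)*(o + o) = 8 - 2*o*2*o = 8 - 4*o²)
B(g, A) = -5088 + 318*(8 - 4*g²)² (B(g, A) = 3*((105 + 1)*(-16 + (8 - 4*g²)²)) = 3*(106*(-16 + (8 - 4*g²)²)) = 3*(-1696 + 106*(8 - 4*g²)²) = -5088 + 318*(8 - 4*g²)²)
B(-167, -188) + 10218 = (-5088 + 5088*(-2 + (-167)²)²) + 10218 = (-5088 + 5088*(-2 + 27889)²) + 10218 = (-5088 + 5088*27887²) + 10218 = (-5088 + 5088*777684769) + 10218 = (-5088 + 3956860104672) + 10218 = 3956860099584 + 10218 = 3956860109802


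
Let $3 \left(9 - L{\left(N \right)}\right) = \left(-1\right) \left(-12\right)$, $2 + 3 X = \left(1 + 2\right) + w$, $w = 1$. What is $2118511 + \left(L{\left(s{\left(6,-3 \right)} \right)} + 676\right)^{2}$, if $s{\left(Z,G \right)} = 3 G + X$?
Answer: $2582272$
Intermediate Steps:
$X = \frac{2}{3}$ ($X = - \frac{2}{3} + \frac{\left(1 + 2\right) + 1}{3} = - \frac{2}{3} + \frac{3 + 1}{3} = - \frac{2}{3} + \frac{1}{3} \cdot 4 = - \frac{2}{3} + \frac{4}{3} = \frac{2}{3} \approx 0.66667$)
$s{\left(Z,G \right)} = \frac{2}{3} + 3 G$ ($s{\left(Z,G \right)} = 3 G + \frac{2}{3} = \frac{2}{3} + 3 G$)
$L{\left(N \right)} = 5$ ($L{\left(N \right)} = 9 - \frac{\left(-1\right) \left(-12\right)}{3} = 9 - 4 = 5$)
$2118511 + \left(L{\left(s{\left(6,-3 \right)} \right)} + 676\right)^{2} = 2118511 + \left(5 + 676\right)^{2} = 2118511 + 681^{2} = 2118511 + 463761 = 2582272$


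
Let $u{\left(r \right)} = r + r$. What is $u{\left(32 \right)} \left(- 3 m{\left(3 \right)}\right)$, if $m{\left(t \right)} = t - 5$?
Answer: $384$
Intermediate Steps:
$u{\left(r \right)} = 2 r$
$m{\left(t \right)} = -5 + t$
$u{\left(32 \right)} \left(- 3 m{\left(3 \right)}\right) = 2 \cdot 32 \left(- 3 \left(-5 + 3\right)\right) = 64 \left(\left(-3\right) \left(-2\right)\right) = 64 \cdot 6 = 384$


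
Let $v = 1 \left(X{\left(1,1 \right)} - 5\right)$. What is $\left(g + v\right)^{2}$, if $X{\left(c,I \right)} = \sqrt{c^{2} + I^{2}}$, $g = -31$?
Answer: $\left(36 - \sqrt{2}\right)^{2} \approx 1196.2$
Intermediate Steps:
$X{\left(c,I \right)} = \sqrt{I^{2} + c^{2}}$
$v = -5 + \sqrt{2}$ ($v = 1 \left(\sqrt{1^{2} + 1^{2}} - 5\right) = 1 \left(\sqrt{1 + 1} - 5\right) = 1 \left(\sqrt{2} - 5\right) = 1 \left(-5 + \sqrt{2}\right) = -5 + \sqrt{2} \approx -3.5858$)
$\left(g + v\right)^{2} = \left(-31 - \left(5 - \sqrt{2}\right)\right)^{2} = \left(-36 + \sqrt{2}\right)^{2}$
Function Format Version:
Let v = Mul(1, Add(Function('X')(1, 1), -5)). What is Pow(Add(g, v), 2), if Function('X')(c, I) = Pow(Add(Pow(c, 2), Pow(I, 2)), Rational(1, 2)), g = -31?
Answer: Pow(Add(36, Mul(-1, Pow(2, Rational(1, 2)))), 2) ≈ 1196.2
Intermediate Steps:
Function('X')(c, I) = Pow(Add(Pow(I, 2), Pow(c, 2)), Rational(1, 2))
v = Add(-5, Pow(2, Rational(1, 2))) (v = Mul(1, Add(Pow(Add(Pow(1, 2), Pow(1, 2)), Rational(1, 2)), -5)) = Mul(1, Add(Pow(Add(1, 1), Rational(1, 2)), -5)) = Mul(1, Add(Pow(2, Rational(1, 2)), -5)) = Mul(1, Add(-5, Pow(2, Rational(1, 2)))) = Add(-5, Pow(2, Rational(1, 2))) ≈ -3.5858)
Pow(Add(g, v), 2) = Pow(Add(-31, Add(-5, Pow(2, Rational(1, 2)))), 2) = Pow(Add(-36, Pow(2, Rational(1, 2))), 2)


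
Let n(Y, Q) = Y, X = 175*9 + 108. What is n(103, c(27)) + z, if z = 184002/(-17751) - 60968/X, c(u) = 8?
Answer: 561733255/9958311 ≈ 56.409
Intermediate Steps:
X = 1683 (X = 1575 + 108 = 1683)
z = -463972778/9958311 (z = 184002/(-17751) - 60968/1683 = 184002*(-1/17751) - 60968*1/1683 = -61334/5917 - 60968/1683 = -463972778/9958311 ≈ -46.591)
n(103, c(27)) + z = 103 - 463972778/9958311 = 561733255/9958311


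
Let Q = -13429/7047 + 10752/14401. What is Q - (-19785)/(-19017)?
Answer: -471629944060/214435368711 ≈ -2.1994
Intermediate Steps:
Q = -117621685/101483847 (Q = -13429*1/7047 + 10752*(1/14401) = -13429/7047 + 10752/14401 = -117621685/101483847 ≈ -1.1590)
Q - (-19785)/(-19017) = -117621685/101483847 - (-19785)/(-19017) = -117621685/101483847 - (-19785)*(-1)/19017 = -117621685/101483847 - 1*6595/6339 = -117621685/101483847 - 6595/6339 = -471629944060/214435368711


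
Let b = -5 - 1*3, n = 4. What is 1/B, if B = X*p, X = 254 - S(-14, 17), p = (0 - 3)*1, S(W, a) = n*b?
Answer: -1/858 ≈ -0.0011655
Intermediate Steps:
b = -8 (b = -5 - 3 = -8)
S(W, a) = -32 (S(W, a) = 4*(-8) = -32)
p = -3 (p = -3*1 = -3)
X = 286 (X = 254 - 1*(-32) = 254 + 32 = 286)
B = -858 (B = 286*(-3) = -858)
1/B = 1/(-858) = -1/858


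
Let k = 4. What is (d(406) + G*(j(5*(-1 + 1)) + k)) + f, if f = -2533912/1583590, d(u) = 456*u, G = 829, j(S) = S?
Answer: 149214084384/791795 ≈ 1.8845e+5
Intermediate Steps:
f = -1266956/791795 (f = -2533912*1/1583590 = -1266956/791795 ≈ -1.6001)
(d(406) + G*(j(5*(-1 + 1)) + k)) + f = (456*406 + 829*(5*(-1 + 1) + 4)) - 1266956/791795 = (185136 + 829*(5*0 + 4)) - 1266956/791795 = (185136 + 829*(0 + 4)) - 1266956/791795 = (185136 + 829*4) - 1266956/791795 = (185136 + 3316) - 1266956/791795 = 188452 - 1266956/791795 = 149214084384/791795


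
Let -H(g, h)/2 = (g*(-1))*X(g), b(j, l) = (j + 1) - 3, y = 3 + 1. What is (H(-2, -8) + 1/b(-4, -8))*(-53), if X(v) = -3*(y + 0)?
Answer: -15211/6 ≈ -2535.2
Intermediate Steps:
y = 4
b(j, l) = -2 + j (b(j, l) = (1 + j) - 3 = -2 + j)
X(v) = -12 (X(v) = -3*(4 + 0) = -3*4 = -12)
H(g, h) = -24*g (H(g, h) = -2*g*(-1)*(-12) = -2*(-g)*(-12) = -24*g)
(H(-2, -8) + 1/b(-4, -8))*(-53) = (-24*(-2) + 1/(-2 - 4))*(-53) = (48 + 1/(-6))*(-53) = (48 - ⅙)*(-53) = (287/6)*(-53) = -15211/6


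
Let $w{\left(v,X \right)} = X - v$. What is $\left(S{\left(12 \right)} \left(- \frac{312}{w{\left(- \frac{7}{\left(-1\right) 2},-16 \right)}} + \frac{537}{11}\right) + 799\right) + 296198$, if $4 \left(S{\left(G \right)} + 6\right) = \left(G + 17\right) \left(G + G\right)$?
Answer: $\frac{3386751}{11} \approx 3.0789 \cdot 10^{5}$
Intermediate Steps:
$S{\left(G \right)} = -6 + \frac{G \left(17 + G\right)}{2}$ ($S{\left(G \right)} = -6 + \frac{\left(G + 17\right) \left(G + G\right)}{4} = -6 + \frac{\left(17 + G\right) 2 G}{4} = -6 + \frac{2 G \left(17 + G\right)}{4} = -6 + \frac{G \left(17 + G\right)}{2}$)
$\left(S{\left(12 \right)} \left(- \frac{312}{w{\left(- \frac{7}{\left(-1\right) 2},-16 \right)}} + \frac{537}{11}\right) + 799\right) + 296198 = \left(\left(-6 + \frac{12^{2}}{2} + \frac{17}{2} \cdot 12\right) \left(- \frac{312}{-16 - - \frac{7}{\left(-1\right) 2}} + \frac{537}{11}\right) + 799\right) + 296198 = \left(\left(-6 + \frac{1}{2} \cdot 144 + 102\right) \left(- \frac{312}{-16 - - \frac{7}{-2}} + 537 \cdot \frac{1}{11}\right) + 799\right) + 296198 = \left(\left(-6 + 72 + 102\right) \left(- \frac{312}{-16 - \left(-7\right) \left(- \frac{1}{2}\right)} + \frac{537}{11}\right) + 799\right) + 296198 = \left(168 \left(- \frac{312}{-16 - \frac{7}{2}} + \frac{537}{11}\right) + 799\right) + 296198 = \left(168 \left(- \frac{312}{- \frac{39}{2}} + \frac{537}{11}\right) + 799\right) + 296198 = \left(168 \left(\left(-312\right) \left(- \frac{2}{39}\right) + \frac{537}{11}\right) + 799\right) + 296198 = \left(168 \left(16 + \frac{537}{11}\right) + 799\right) + 296198 = \left(168 \cdot \frac{713}{11} + 799\right) + 296198 = \left(\frac{119784}{11} + 799\right) + 296198 = \frac{128573}{11} + 296198 = \frac{3386751}{11}$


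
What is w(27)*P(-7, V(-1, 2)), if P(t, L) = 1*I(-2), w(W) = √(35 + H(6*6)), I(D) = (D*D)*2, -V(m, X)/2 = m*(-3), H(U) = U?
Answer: 8*√71 ≈ 67.409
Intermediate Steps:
V(m, X) = 6*m (V(m, X) = -2*m*(-3) = -(-6)*m = 6*m)
I(D) = 2*D² (I(D) = D²*2 = 2*D²)
w(W) = √71 (w(W) = √(35 + 6*6) = √(35 + 36) = √71)
P(t, L) = 8 (P(t, L) = 1*(2*(-2)²) = 1*(2*4) = 1*8 = 8)
w(27)*P(-7, V(-1, 2)) = √71*8 = 8*√71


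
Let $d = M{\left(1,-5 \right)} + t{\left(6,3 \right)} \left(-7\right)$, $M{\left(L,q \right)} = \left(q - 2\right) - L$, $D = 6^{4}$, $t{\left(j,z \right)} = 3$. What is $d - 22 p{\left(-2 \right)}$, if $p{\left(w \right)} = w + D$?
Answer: $-28497$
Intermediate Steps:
$D = 1296$
$p{\left(w \right)} = 1296 + w$ ($p{\left(w \right)} = w + 1296 = 1296 + w$)
$M{\left(L,q \right)} = -2 + q - L$ ($M{\left(L,q \right)} = \left(q - 2\right) - L = \left(-2 + q\right) - L = -2 + q - L$)
$d = -29$ ($d = \left(-2 - 5 - 1\right) + 3 \left(-7\right) = \left(-2 - 5 - 1\right) - 21 = -8 - 21 = -29$)
$d - 22 p{\left(-2 \right)} = -29 - 22 \left(1296 - 2\right) = -29 - 28468 = -28497$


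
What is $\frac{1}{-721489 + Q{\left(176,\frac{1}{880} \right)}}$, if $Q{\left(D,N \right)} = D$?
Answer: $- \frac{1}{721313} \approx -1.3864 \cdot 10^{-6}$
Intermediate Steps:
$\frac{1}{-721489 + Q{\left(176,\frac{1}{880} \right)}} = \frac{1}{-721489 + 176} = \frac{1}{-721313} = - \frac{1}{721313}$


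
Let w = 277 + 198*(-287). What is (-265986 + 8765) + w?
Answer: -313770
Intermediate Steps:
w = -56549 (w = 277 - 56826 = -56549)
(-265986 + 8765) + w = (-265986 + 8765) - 56549 = -257221 - 56549 = -313770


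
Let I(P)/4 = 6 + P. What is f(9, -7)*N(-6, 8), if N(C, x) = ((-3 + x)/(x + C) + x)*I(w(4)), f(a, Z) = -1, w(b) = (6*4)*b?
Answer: -4284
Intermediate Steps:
w(b) = 24*b
I(P) = 24 + 4*P (I(P) = 4*(6 + P) = 24 + 4*P)
N(C, x) = 408*x + 408*(-3 + x)/(C + x) (N(C, x) = ((-3 + x)/(x + C) + x)*(24 + 4*(24*4)) = ((-3 + x)/(C + x) + x)*(24 + 4*96) = ((-3 + x)/(C + x) + x)*(24 + 384) = (x + (-3 + x)/(C + x))*408 = 408*x + 408*(-3 + x)/(C + x))
f(9, -7)*N(-6, 8) = -408*(-3 + 8 + 8² - 6*8)/(-6 + 8) = -408*(-3 + 8 + 64 - 48)/2 = -408*21/2 = -1*4284 = -4284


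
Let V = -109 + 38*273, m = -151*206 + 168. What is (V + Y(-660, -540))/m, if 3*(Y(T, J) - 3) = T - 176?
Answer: -14984/46407 ≈ -0.32288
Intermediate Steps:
m = -30938 (m = -31106 + 168 = -30938)
V = 10265 (V = -109 + 10374 = 10265)
Y(T, J) = -167/3 + T/3 (Y(T, J) = 3 + (T - 176)/3 = 3 + (-176 + T)/3 = 3 + (-176/3 + T/3) = -167/3 + T/3)
(V + Y(-660, -540))/m = (10265 + (-167/3 + (1/3)*(-660)))/(-30938) = (10265 + (-167/3 - 220))*(-1/30938) = (10265 - 827/3)*(-1/30938) = (29968/3)*(-1/30938) = -14984/46407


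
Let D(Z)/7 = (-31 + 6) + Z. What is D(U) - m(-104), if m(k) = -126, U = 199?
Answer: 1344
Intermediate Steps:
D(Z) = -175 + 7*Z (D(Z) = 7*((-31 + 6) + Z) = 7*(-25 + Z) = -175 + 7*Z)
D(U) - m(-104) = (-175 + 7*199) - 1*(-126) = (-175 + 1393) + 126 = 1218 + 126 = 1344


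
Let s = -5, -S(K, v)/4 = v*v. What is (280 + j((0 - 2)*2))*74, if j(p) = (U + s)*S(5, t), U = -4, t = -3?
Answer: 44696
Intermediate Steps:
S(K, v) = -4*v**2 (S(K, v) = -4*v*v = -4*v**2)
j(p) = 324 (j(p) = (-4 - 5)*(-4*(-3)**2) = -(-36)*9 = -9*(-36) = 324)
(280 + j((0 - 2)*2))*74 = (280 + 324)*74 = 604*74 = 44696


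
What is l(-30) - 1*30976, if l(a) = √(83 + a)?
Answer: -30976 + √53 ≈ -30969.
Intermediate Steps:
l(-30) - 1*30976 = √(83 - 30) - 1*30976 = √53 - 30976 = -30976 + √53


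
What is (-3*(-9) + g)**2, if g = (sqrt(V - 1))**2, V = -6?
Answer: 400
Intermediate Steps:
g = -7 (g = (sqrt(-6 - 1))**2 = (sqrt(-7))**2 = (I*sqrt(7))**2 = -7)
(-3*(-9) + g)**2 = (-3*(-9) - 7)**2 = (27 - 7)**2 = 20**2 = 400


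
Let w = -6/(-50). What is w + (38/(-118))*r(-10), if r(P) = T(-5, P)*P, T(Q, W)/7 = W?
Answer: -332323/1475 ≈ -225.30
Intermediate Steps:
T(Q, W) = 7*W
w = 3/25 (w = -6*(-1/50) = 3/25 ≈ 0.12000)
r(P) = 7*P² (r(P) = (7*P)*P = 7*P²)
w + (38/(-118))*r(-10) = 3/25 + (38/(-118))*(7*(-10)²) = 3/25 + (38*(-1/118))*(7*100) = 3/25 - 19/59*700 = 3/25 - 13300/59 = -332323/1475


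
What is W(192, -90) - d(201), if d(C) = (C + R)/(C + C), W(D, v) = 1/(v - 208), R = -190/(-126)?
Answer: -1913605/3773574 ≈ -0.50711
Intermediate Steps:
R = 95/63 (R = -190*(-1/126) = 95/63 ≈ 1.5079)
W(D, v) = 1/(-208 + v)
d(C) = (95/63 + C)/(2*C) (d(C) = (C + 95/63)/(C + C) = (95/63 + C)/((2*C)) = (95/63 + C)*(1/(2*C)) = (95/63 + C)/(2*C))
W(192, -90) - d(201) = 1/(-208 - 90) - (95 + 63*201)/(126*201) = 1/(-298) - (95 + 12663)/(126*201) = -1/298 - 12758/(126*201) = -1/298 - 1*6379/12663 = -1/298 - 6379/12663 = -1913605/3773574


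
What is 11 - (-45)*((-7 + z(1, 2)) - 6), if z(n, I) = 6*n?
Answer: -304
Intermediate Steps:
11 - (-45)*((-7 + z(1, 2)) - 6) = 11 - (-45)*((-7 + 6*1) - 6) = 11 - (-45)*((-7 + 6) - 6) = 11 - (-45)*(-1 - 6) = 11 - (-45)*(-7) = 11 - 5*63 = 11 - 315 = -304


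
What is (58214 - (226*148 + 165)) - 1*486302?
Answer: -461701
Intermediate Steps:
(58214 - (226*148 + 165)) - 1*486302 = (58214 - (33448 + 165)) - 486302 = (58214 - 1*33613) - 486302 = (58214 - 33613) - 486302 = 24601 - 486302 = -461701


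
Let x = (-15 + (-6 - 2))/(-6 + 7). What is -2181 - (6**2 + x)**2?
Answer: -2350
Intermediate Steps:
x = -23 (x = (-15 - 8)/1 = -23*1 = -23)
-2181 - (6**2 + x)**2 = -2181 - (6**2 - 23)**2 = -2181 - (36 - 23)**2 = -2181 - 1*13**2 = -2181 - 1*169 = -2181 - 169 = -2350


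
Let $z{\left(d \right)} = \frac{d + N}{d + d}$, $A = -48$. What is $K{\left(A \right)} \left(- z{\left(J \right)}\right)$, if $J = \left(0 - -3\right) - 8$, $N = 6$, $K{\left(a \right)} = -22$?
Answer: $- \frac{11}{5} \approx -2.2$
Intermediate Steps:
$J = -5$ ($J = \left(0 + 3\right) - 8 = 3 - 8 = -5$)
$z{\left(d \right)} = \frac{6 + d}{2 d}$ ($z{\left(d \right)} = \frac{d + 6}{d + d} = \frac{6 + d}{2 d}$)
$K{\left(A \right)} \left(- z{\left(J \right)}\right) = - 22 \left(- \frac{6 - 5}{2 \left(-5\right)}\right) = - 22 \left(- \frac{\left(-1\right) 1}{2 \cdot 5}\right) = - 22 \left(\left(-1\right) \left(- \frac{1}{10}\right)\right) = \left(-22\right) \frac{1}{10} = - \frac{11}{5}$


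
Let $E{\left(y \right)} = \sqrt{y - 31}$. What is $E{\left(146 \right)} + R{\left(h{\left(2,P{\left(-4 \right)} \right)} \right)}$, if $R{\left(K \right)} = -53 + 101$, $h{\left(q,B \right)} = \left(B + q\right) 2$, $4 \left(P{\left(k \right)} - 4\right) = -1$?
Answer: $48 + \sqrt{115} \approx 58.724$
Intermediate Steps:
$P{\left(k \right)} = \frac{15}{4}$ ($P{\left(k \right)} = 4 + \frac{1}{4} \left(-1\right) = 4 - \frac{1}{4} = \frac{15}{4}$)
$h{\left(q,B \right)} = 2 B + 2 q$
$R{\left(K \right)} = 48$
$E{\left(y \right)} = \sqrt{-31 + y}$
$E{\left(146 \right)} + R{\left(h{\left(2,P{\left(-4 \right)} \right)} \right)} = \sqrt{-31 + 146} + 48 = \sqrt{115} + 48 = 48 + \sqrt{115}$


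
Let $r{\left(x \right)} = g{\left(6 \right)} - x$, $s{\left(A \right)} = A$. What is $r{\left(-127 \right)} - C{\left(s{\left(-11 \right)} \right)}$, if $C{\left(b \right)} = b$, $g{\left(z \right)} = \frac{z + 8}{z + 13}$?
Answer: $\frac{2636}{19} \approx 138.74$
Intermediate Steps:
$g{\left(z \right)} = \frac{8 + z}{13 + z}$
$r{\left(x \right)} = \frac{14}{19} - x$ ($r{\left(x \right)} = \frac{8 + 6}{13 + 6} - x = \frac{1}{19} \cdot 14 - x = \frac{14}{19} - x$)
$r{\left(-127 \right)} - C{\left(s{\left(-11 \right)} \right)} = \left(\frac{14}{19} - -127\right) - -11 = \left(\frac{14}{19} + 127\right) + 11 = \frac{2427}{19} + 11 = \frac{2636}{19}$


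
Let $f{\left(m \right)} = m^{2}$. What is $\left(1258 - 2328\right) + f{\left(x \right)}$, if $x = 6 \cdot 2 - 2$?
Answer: $-970$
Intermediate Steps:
$x = 10$ ($x = 12 - 2 = 10$)
$\left(1258 - 2328\right) + f{\left(x \right)} = \left(1258 - 2328\right) + 10^{2} = -1070 + 100 = -970$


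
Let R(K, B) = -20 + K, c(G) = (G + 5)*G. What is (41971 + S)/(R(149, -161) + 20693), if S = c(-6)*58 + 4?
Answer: 42323/20822 ≈ 2.0326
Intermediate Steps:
c(G) = G*(5 + G) (c(G) = (5 + G)*G = G*(5 + G))
S = 352 (S = -6*(5 - 6)*58 + 4 = -6*(-1)*58 + 4 = 6*58 + 4 = 348 + 4 = 352)
(41971 + S)/(R(149, -161) + 20693) = (41971 + 352)/((-20 + 149) + 20693) = 42323/(129 + 20693) = 42323/20822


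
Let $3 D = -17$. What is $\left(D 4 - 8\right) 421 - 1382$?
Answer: $- \frac{42878}{3} \approx -14293.0$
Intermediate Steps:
$D = - \frac{17}{3}$ ($D = \frac{1}{3} \left(-17\right) = - \frac{17}{3} \approx -5.6667$)
$\left(D 4 - 8\right) 421 - 1382 = \left(\left(- \frac{17}{3}\right) 4 - 8\right) 421 - 1382 = \left(- \frac{68}{3} - 8\right) 421 - 1382 = \left(- \frac{92}{3}\right) 421 - 1382 = - \frac{38732}{3} - 1382 = - \frac{42878}{3}$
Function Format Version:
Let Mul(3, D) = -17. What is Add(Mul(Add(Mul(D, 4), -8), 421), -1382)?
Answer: Rational(-42878, 3) ≈ -14293.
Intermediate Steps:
D = Rational(-17, 3) (D = Mul(Rational(1, 3), -17) = Rational(-17, 3) ≈ -5.6667)
Add(Mul(Add(Mul(D, 4), -8), 421), -1382) = Add(Mul(Add(Mul(Rational(-17, 3), 4), -8), 421), -1382) = Add(Mul(Add(Rational(-68, 3), -8), 421), -1382) = Add(Mul(Rational(-92, 3), 421), -1382) = Add(Rational(-38732, 3), -1382) = Rational(-42878, 3)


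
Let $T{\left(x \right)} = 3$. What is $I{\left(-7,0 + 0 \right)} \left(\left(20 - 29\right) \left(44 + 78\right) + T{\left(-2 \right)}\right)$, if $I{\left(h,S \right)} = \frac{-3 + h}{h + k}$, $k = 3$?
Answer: $- \frac{5475}{2} \approx -2737.5$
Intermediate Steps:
$I{\left(h,S \right)} = \frac{-3 + h}{3 + h}$ ($I{\left(h,S \right)} = \frac{-3 + h}{h + 3} = \frac{-3 + h}{3 + h}$)
$I{\left(-7,0 + 0 \right)} \left(\left(20 - 29\right) \left(44 + 78\right) + T{\left(-2 \right)}\right) = \frac{-3 - 7}{3 - 7} \left(\left(20 - 29\right) \left(44 + 78\right) + 3\right) = \frac{1}{-4} \left(-10\right) \left(\left(-9\right) 122 + 3\right) = \left(- \frac{1}{4}\right) \left(-10\right) \left(-1098 + 3\right) = \frac{5}{2} \left(-1095\right) = - \frac{5475}{2}$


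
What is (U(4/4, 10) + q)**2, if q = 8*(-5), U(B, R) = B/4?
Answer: 25281/16 ≈ 1580.1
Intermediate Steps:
U(B, R) = B/4 (U(B, R) = B*(1/4) = B/4)
q = -40
(U(4/4, 10) + q)**2 = ((4/4)/4 - 40)**2 = ((4*(1/4))/4 - 40)**2 = ((1/4)*1 - 40)**2 = (1/4 - 40)**2 = (-159/4)**2 = 25281/16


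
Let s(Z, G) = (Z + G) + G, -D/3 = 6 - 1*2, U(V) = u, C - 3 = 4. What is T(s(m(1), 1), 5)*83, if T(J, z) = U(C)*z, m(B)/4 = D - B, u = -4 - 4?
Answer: -3320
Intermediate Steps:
C = 7 (C = 3 + 4 = 7)
u = -8
U(V) = -8
D = -12 (D = -3*(6 - 1*2) = -3*(6 - 2) = -3*4 = -12)
m(B) = -48 - 4*B (m(B) = 4*(-12 - B) = -48 - 4*B)
s(Z, G) = Z + 2*G (s(Z, G) = (G + Z) + G = Z + 2*G)
T(J, z) = -8*z
T(s(m(1), 1), 5)*83 = -8*5*83 = -40*83 = -3320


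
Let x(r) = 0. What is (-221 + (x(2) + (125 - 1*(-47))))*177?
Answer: -8673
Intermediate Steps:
(-221 + (x(2) + (125 - 1*(-47))))*177 = (-221 + (0 + (125 - 1*(-47))))*177 = (-221 + (0 + (125 + 47)))*177 = (-221 + (0 + 172))*177 = (-221 + 172)*177 = -49*177 = -8673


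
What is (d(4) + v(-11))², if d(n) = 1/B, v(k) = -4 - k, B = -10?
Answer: 4761/100 ≈ 47.610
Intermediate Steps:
d(n) = -⅒ (d(n) = 1/(-10) = -⅒)
(d(4) + v(-11))² = (-⅒ + (-4 - 1*(-11)))² = (-⅒ + (-4 + 11))² = (-⅒ + 7)² = (69/10)² = 4761/100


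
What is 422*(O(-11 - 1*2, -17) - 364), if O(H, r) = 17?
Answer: -146434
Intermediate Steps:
422*(O(-11 - 1*2, -17) - 364) = 422*(17 - 364) = 422*(-347) = -146434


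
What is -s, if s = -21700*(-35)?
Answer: -759500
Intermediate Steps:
s = 759500
-s = -1*759500 = -759500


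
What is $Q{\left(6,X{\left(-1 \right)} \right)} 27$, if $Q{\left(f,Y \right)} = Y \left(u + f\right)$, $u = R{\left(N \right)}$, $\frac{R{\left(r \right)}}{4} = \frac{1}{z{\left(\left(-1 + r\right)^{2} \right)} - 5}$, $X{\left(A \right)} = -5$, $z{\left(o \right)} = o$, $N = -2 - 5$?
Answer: $- \frac{48330}{59} \approx -819.15$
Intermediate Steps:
$N = -7$
$R{\left(r \right)} = \frac{4}{-5 + \left(-1 + r\right)^{2}}$ ($R{\left(r \right)} = \frac{4}{\left(-1 + r\right)^{2} - 5} = \frac{4}{-5 + \left(-1 + r\right)^{2}}$)
$u = \frac{4}{59}$ ($u = \frac{4}{-5 + \left(-1 - 7\right)^{2}} = \frac{4}{-5 + \left(-8\right)^{2}} = \frac{4}{-5 + 64} = \frac{4}{59} \approx 0.067797$)
$Q{\left(f,Y \right)} = Y \left(\frac{4}{59} + f\right)$
$Q{\left(6,X{\left(-1 \right)} \right)} 27 = \frac{1}{59} \left(-5\right) \left(4 + 59 \cdot 6\right) 27 = \frac{1}{59} \left(-5\right) \left(4 + 354\right) 27 = \frac{1}{59} \left(-5\right) 358 \cdot 27 = \left(- \frac{1790}{59}\right) 27 = - \frac{48330}{59}$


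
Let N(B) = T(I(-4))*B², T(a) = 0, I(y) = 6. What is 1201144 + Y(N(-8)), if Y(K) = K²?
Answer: 1201144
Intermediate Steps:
N(B) = 0 (N(B) = 0*B² = 0)
1201144 + Y(N(-8)) = 1201144 + 0² = 1201144 + 0 = 1201144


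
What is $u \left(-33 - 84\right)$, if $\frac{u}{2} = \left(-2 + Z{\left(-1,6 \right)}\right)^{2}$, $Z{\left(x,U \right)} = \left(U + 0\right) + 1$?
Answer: $-5850$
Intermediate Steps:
$Z{\left(x,U \right)} = 1 + U$ ($Z{\left(x,U \right)} = U + 1 = 1 + U$)
$u = 50$ ($u = 2 \left(-2 + \left(1 + 6\right)\right)^{2} = 2 \left(-2 + 7\right)^{2} = 2 \cdot 5^{2} = 2 \cdot 25 = 50$)
$u \left(-33 - 84\right) = 50 \left(-33 - 84\right) = 50 \left(-117\right) = -5850$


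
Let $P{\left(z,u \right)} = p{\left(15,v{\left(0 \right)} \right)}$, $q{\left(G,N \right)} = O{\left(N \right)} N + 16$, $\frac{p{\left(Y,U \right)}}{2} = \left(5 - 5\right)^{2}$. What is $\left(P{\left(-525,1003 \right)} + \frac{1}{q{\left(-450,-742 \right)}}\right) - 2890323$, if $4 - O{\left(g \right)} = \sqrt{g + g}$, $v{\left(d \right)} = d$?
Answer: $- \frac{298335989608299}{103218910} - \frac{371 i \sqrt{371}}{206437820} \approx -2.8903 \cdot 10^{6} - 3.4616 \cdot 10^{-5} i$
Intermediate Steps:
$p{\left(Y,U \right)} = 0$ ($p{\left(Y,U \right)} = 2 \left(5 - 5\right)^{2} = 2 \cdot 0^{2} = 2 \cdot 0 = 0$)
$O{\left(g \right)} = 4 - \sqrt{2} \sqrt{g}$ ($O{\left(g \right)} = 4 - \sqrt{g + g} = 4 - \sqrt{2 g} = 4 - \sqrt{2} \sqrt{g}$)
$q{\left(G,N \right)} = 16 + N \left(4 - \sqrt{2} \sqrt{N}\right)$ ($q{\left(G,N \right)} = \left(4 - \sqrt{2} \sqrt{N}\right) N + 16 = N \left(4 - \sqrt{2} \sqrt{N}\right) + 16 = 16 + N \left(4 - \sqrt{2} \sqrt{N}\right)$)
$P{\left(z,u \right)} = 0$
$\left(P{\left(-525,1003 \right)} + \frac{1}{q{\left(-450,-742 \right)}}\right) - 2890323 = \left(0 + \frac{1}{16 - - 742 \left(-4 + \sqrt{2} \sqrt{-742}\right)}\right) - 2890323 = \left(0 + \frac{1}{16 - - 742 \left(-4 + \sqrt{2} i \sqrt{742}\right)}\right) - 2890323 = \left(0 + \frac{1}{16 - - 742 \left(-4 + 2 i \sqrt{371}\right)}\right) - 2890323 = \left(0 + \frac{1}{16 - \left(2968 - 1484 i \sqrt{371}\right)}\right) - 2890323 = \left(0 + \frac{1}{-2952 + 1484 i \sqrt{371}}\right) - 2890323 = \frac{1}{-2952 + 1484 i \sqrt{371}} - 2890323 = -2890323 + \frac{1}{-2952 + 1484 i \sqrt{371}}$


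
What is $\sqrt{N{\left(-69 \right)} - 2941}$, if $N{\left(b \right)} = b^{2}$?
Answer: $2 \sqrt{455} \approx 42.661$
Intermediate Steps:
$\sqrt{N{\left(-69 \right)} - 2941} = \sqrt{\left(-69\right)^{2} - 2941} = \sqrt{4761 - 2941} = \sqrt{1820} = 2 \sqrt{455}$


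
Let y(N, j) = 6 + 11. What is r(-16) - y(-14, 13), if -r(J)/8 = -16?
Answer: 111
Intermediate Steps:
y(N, j) = 17
r(J) = 128 (r(J) = -8*(-16) = 128)
r(-16) - y(-14, 13) = 128 - 1*17 = 128 - 17 = 111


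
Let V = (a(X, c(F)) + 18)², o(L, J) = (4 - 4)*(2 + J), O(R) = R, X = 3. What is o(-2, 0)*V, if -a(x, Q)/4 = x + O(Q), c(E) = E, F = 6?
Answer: 0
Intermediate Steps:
o(L, J) = 0 (o(L, J) = 0*(2 + J) = 0)
a(x, Q) = -4*Q - 4*x (a(x, Q) = -4*(x + Q) = -4*(Q + x) = -4*Q - 4*x)
V = 324 (V = ((-4*6 - 4*3) + 18)² = ((-24 - 12) + 18)² = (-36 + 18)² = (-18)² = 324)
o(-2, 0)*V = 0*324 = 0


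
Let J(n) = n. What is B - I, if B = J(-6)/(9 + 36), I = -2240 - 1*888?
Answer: 46918/15 ≈ 3127.9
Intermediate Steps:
I = -3128 (I = -2240 - 888 = -3128)
B = -2/15 (B = -6/(9 + 36) = -6/45 = (1/45)*(-6) = -2/15 ≈ -0.13333)
B - I = -2/15 - 1*(-3128) = -2/15 + 3128 = 46918/15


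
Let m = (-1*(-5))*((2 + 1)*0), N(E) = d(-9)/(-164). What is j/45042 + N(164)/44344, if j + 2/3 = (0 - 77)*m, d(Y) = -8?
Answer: -841489/61418280276 ≈ -1.3701e-5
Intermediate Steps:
N(E) = 2/41 (N(E) = -8/(-164) = -8*(-1/164) = 2/41)
m = 0 (m = 5*(3*0) = 5*0 = 0)
j = -⅔ (j = -⅔ + (0 - 77)*0 = -⅔ - 77*0 = -⅔ + 0 = -⅔ ≈ -0.66667)
j/45042 + N(164)/44344 = -⅔/45042 + (2/41)/44344 = -⅔*1/45042 + (2/41)*(1/44344) = -1/67563 + 1/909052 = -841489/61418280276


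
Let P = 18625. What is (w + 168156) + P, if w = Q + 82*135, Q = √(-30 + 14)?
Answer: 197851 + 4*I ≈ 1.9785e+5 + 4.0*I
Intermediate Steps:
Q = 4*I (Q = √(-16) = 4*I ≈ 4.0*I)
w = 11070 + 4*I (w = 4*I + 82*135 = 4*I + 11070 = 11070 + 4*I ≈ 11070.0 + 4.0*I)
(w + 168156) + P = ((11070 + 4*I) + 168156) + 18625 = (179226 + 4*I) + 18625 = 197851 + 4*I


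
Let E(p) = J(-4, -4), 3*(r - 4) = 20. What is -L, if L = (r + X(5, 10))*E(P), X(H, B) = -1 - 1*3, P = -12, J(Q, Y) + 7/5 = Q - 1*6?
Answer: 76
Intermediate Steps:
r = 32/3 (r = 4 + (⅓)*20 = 4 + 20/3 = 32/3 ≈ 10.667)
J(Q, Y) = -37/5 + Q (J(Q, Y) = -7/5 + (Q - 1*6) = -7/5 + (Q - 6) = -7/5 + (-6 + Q) = -37/5 + Q)
X(H, B) = -4 (X(H, B) = -1 - 3 = -4)
E(p) = -57/5 (E(p) = -37/5 - 4 = -57/5)
L = -76 (L = (32/3 - 4)*(-57/5) = (20/3)*(-57/5) = -76)
-L = -1*(-76) = 76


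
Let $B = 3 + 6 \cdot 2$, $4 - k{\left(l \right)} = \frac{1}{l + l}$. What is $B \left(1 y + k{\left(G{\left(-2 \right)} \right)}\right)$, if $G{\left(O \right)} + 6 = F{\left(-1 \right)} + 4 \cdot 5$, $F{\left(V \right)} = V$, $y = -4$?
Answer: $- \frac{15}{26} \approx -0.57692$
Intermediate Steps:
$G{\left(O \right)} = 13$ ($G{\left(O \right)} = -6 + \left(-1 + 4 \cdot 5\right) = -6 + \left(-1 + 20\right) = -6 + 19 = 13$)
$k{\left(l \right)} = 4 - \frac{1}{2 l}$ ($k{\left(l \right)} = 4 - \frac{1}{l + l} = 4 - \frac{1}{2 l}$)
$B = 15$ ($B = 3 + 12 = 15$)
$B \left(1 y + k{\left(G{\left(-2 \right)} \right)}\right) = 15 \left(1 \left(-4\right) + \left(4 - \frac{1}{2 \cdot 13}\right)\right) = 15 \left(-4 + \left(4 - \frac{1}{26}\right)\right) = 15 \left(-4 + \frac{103}{26}\right) = 15 \left(- \frac{1}{26}\right) = - \frac{15}{26}$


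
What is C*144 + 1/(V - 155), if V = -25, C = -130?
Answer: -3369601/180 ≈ -18720.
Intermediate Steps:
C*144 + 1/(V - 155) = -130*144 + 1/(-25 - 155) = -18720 + 1/(-180) = -18720 - 1/180 = -3369601/180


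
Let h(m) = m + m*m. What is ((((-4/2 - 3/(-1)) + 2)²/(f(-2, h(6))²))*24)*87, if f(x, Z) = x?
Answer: 4698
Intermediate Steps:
h(m) = m + m²
((((-4/2 - 3/(-1)) + 2)²/(f(-2, h(6))²))*24)*87 = ((((-4/2 - 3/(-1)) + 2)²/((-2)²))*24)*87 = ((((-4*½ - 3*(-1)) + 2)²/4)*24)*87 = ((((-2 + 3) + 2)²*(¼))*24)*87 = (((1 + 2)²*(¼))*24)*87 = ((3²*(¼))*24)*87 = ((9*(¼))*24)*87 = ((9/4)*24)*87 = 54*87 = 4698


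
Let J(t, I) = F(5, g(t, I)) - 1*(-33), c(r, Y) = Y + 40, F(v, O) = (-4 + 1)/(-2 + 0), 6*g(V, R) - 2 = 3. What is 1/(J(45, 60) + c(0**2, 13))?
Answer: 2/175 ≈ 0.011429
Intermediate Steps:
g(V, R) = 5/6 (g(V, R) = 1/3 + (1/6)*3 = 1/3 + 1/2 = 5/6)
F(v, O) = 3/2 (F(v, O) = -3/(-2) = -3*(-1/2) = 3/2)
c(r, Y) = 40 + Y
J(t, I) = 69/2 (J(t, I) = 3/2 - 1*(-33) = 3/2 + 33 = 69/2)
1/(J(45, 60) + c(0**2, 13)) = 1/(69/2 + (40 + 13)) = 1/(69/2 + 53) = 1/(175/2) = 2/175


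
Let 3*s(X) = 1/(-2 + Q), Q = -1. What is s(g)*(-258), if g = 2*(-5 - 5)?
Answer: 86/3 ≈ 28.667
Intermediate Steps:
g = -20 (g = 2*(-10) = -20)
s(X) = -⅑ (s(X) = 1/(3*(-2 - 1)) = (⅓)/(-3) = (⅓)*(-⅓) = -⅑)
s(g)*(-258) = -⅑*(-258) = 86/3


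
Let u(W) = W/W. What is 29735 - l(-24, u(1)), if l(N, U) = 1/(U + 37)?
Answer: 1129929/38 ≈ 29735.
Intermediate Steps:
u(W) = 1
l(N, U) = 1/(37 + U)
29735 - l(-24, u(1)) = 29735 - 1/(37 + 1) = 29735 - 1/38 = 1129929/38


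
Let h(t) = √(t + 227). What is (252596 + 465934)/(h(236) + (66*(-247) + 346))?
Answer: -3821621560/84864491 - 239510*√463/84864491 ≈ -45.093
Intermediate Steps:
h(t) = √(227 + t)
(252596 + 465934)/(h(236) + (66*(-247) + 346)) = (252596 + 465934)/(√(227 + 236) + (66*(-247) + 346)) = 718530/(√463 + (-16302 + 346)) = 718530/(√463 - 15956) = 718530/(-15956 + √463)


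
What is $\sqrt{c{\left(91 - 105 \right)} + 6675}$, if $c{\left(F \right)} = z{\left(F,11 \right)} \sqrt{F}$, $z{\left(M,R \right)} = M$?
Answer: $\sqrt{6675 - 14 i \sqrt{14}} \approx 81.701 - 0.3206 i$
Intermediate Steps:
$c{\left(F \right)} = F^{\frac{3}{2}}$ ($c{\left(F \right)} = F \sqrt{F} = F^{\frac{3}{2}}$)
$\sqrt{c{\left(91 - 105 \right)} + 6675} = \sqrt{\left(91 - 105\right)^{\frac{3}{2}} + 6675} = \sqrt{\left(-14\right)^{\frac{3}{2}} + 6675} = \sqrt{- 14 i \sqrt{14} + 6675} = \sqrt{6675 - 14 i \sqrt{14}}$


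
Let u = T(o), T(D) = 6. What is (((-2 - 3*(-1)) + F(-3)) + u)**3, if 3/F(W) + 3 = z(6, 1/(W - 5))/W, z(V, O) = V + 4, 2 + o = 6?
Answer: 1906624/6859 ≈ 277.97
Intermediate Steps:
o = 4 (o = -2 + 6 = 4)
z(V, O) = 4 + V
u = 6
F(W) = 3/(-3 + 10/W) (F(W) = 3/(-3 + (4 + 6)/W) = 3/(-3 + 10/W))
(((-2 - 3*(-1)) + F(-3)) + u)**3 = (((-2 - 3*(-1)) - 3*(-3)/(-10 + 3*(-3))) + 6)**3 = (((-2 + 3) - 3*(-3)/(-10 - 9)) + 6)**3 = ((1 - 3*(-3)/(-19)) + 6)**3 = ((1 - 3*(-3)*(-1/19)) + 6)**3 = ((1 - 9/19) + 6)**3 = (10/19 + 6)**3 = (124/19)**3 = 1906624/6859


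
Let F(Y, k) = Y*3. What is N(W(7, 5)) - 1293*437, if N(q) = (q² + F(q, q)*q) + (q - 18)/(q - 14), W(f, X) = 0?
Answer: -3955278/7 ≈ -5.6504e+5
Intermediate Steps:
F(Y, k) = 3*Y
N(q) = 4*q² + (-18 + q)/(-14 + q) (N(q) = (q² + (3*q)*q) + (q - 18)/(q - 14) = (q² + 3*q²) + (-18 + q)/(-14 + q) = 4*q² + (-18 + q)/(-14 + q))
N(W(7, 5)) - 1293*437 = (-18 + 0 - 56*0² + 4*0³)/(-14 + 0) - 1293*437 = (-18 + 0 - 56*0 + 4*0)/(-14) - 565041 = -(-18 + 0 + 0 + 0)/14 - 565041 = -1/14*(-18) - 565041 = 9/7 - 565041 = -3955278/7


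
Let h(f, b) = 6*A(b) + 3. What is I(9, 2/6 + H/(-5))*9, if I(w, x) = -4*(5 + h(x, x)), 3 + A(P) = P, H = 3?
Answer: 2088/5 ≈ 417.60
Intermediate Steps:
A(P) = -3 + P
h(f, b) = -15 + 6*b (h(f, b) = 6*(-3 + b) + 3 = (-18 + 6*b) + 3 = -15 + 6*b)
I(w, x) = 40 - 24*x (I(w, x) = -4*(5 + (-15 + 6*x)) = -4*(-10 + 6*x) = 40 - 24*x)
I(9, 2/6 + H/(-5))*9 = (40 - 24*(2/6 + 3/(-5)))*9 = (40 - 24*(2*(1/6) + 3*(-1/5)))*9 = (40 - 24*(1/3 - 3/5))*9 = (40 - 24*(-4/15))*9 = (40 + 32/5)*9 = (232/5)*9 = 2088/5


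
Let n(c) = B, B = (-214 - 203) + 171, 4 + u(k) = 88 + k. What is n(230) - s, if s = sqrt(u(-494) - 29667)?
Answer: -246 - I*sqrt(30077) ≈ -246.0 - 173.43*I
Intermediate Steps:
u(k) = 84 + k (u(k) = -4 + (88 + k) = 84 + k)
B = -246 (B = -417 + 171 = -246)
n(c) = -246
s = I*sqrt(30077) (s = sqrt((84 - 494) - 29667) = sqrt(-410 - 29667) = sqrt(-30077) = I*sqrt(30077) ≈ 173.43*I)
n(230) - s = -246 - I*sqrt(30077)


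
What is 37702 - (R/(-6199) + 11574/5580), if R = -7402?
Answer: 72445275803/1921690 ≈ 37699.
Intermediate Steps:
37702 - (R/(-6199) + 11574/5580) = 37702 - (-7402/(-6199) + 11574/5580) = 37702 - (-7402*(-1/6199) + 11574*(1/5580)) = 37702 - (7402/6199 + 643/310) = 37702 - 1*6280577/1921690 = 37702 - 6280577/1921690 = 72445275803/1921690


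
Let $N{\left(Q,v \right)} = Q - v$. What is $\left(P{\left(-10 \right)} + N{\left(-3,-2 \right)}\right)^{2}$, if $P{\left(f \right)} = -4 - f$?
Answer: $25$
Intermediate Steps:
$\left(P{\left(-10 \right)} + N{\left(-3,-2 \right)}\right)^{2} = \left(\left(-4 - -10\right) - 1\right)^{2} = \left(\left(-4 + 10\right) + \left(-3 + 2\right)\right)^{2} = \left(6 - 1\right)^{2} = 5^{2} = 25$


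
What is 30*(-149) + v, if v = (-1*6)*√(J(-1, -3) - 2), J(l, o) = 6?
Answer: -4482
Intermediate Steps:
v = -12 (v = (-1*6)*√(6 - 2) = -6*√4 = -6*2 = -12)
30*(-149) + v = 30*(-149) - 12 = -4470 - 12 = -4482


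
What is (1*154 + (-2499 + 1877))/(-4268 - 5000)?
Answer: 117/2317 ≈ 0.050496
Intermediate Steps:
(1*154 + (-2499 + 1877))/(-4268 - 5000) = (154 - 622)/(-9268) = -468*(-1/9268) = 117/2317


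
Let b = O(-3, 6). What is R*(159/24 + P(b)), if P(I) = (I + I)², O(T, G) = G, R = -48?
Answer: -7230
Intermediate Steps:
b = 6
P(I) = 4*I² (P(I) = (2*I)² = 4*I²)
R*(159/24 + P(b)) = -48*(159/24 + 4*6²) = -48*(159*(1/24) + 4*36) = -48*(53/8 + 144) = -48*1205/8 = -7230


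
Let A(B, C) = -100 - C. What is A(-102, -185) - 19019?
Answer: -18934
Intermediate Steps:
A(-102, -185) - 19019 = (-100 - 1*(-185)) - 19019 = (-100 + 185) - 19019 = 85 - 19019 = -18934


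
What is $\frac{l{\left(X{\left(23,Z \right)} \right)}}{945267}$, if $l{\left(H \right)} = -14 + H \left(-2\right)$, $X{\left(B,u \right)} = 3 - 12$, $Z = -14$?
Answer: $\frac{4}{945267} \approx 4.2316 \cdot 10^{-6}$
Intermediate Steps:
$X{\left(B,u \right)} = -9$ ($X{\left(B,u \right)} = 3 - 12 = -9$)
$l{\left(H \right)} = -14 - 2 H$
$\frac{l{\left(X{\left(23,Z \right)} \right)}}{945267} = \frac{-14 - -18}{945267} = \left(-14 + 18\right) \frac{1}{945267} = 4 \cdot \frac{1}{945267} = \frac{4}{945267}$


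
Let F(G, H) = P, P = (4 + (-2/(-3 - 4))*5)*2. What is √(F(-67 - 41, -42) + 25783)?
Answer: √1263899/7 ≈ 160.60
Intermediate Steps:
P = 76/7 (P = (4 + (-2/(-7))*5)*2 = (4 - ⅐*(-2)*5)*2 = (4 + (2/7)*5)*2 = (4 + 10/7)*2 = (38/7)*2 = 76/7 ≈ 10.857)
F(G, H) = 76/7
√(F(-67 - 41, -42) + 25783) = √(76/7 + 25783) = √(180557/7) = √1263899/7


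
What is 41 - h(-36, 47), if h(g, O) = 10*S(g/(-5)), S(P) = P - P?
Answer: 41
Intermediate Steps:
S(P) = 0
h(g, O) = 0 (h(g, O) = 10*0 = 0)
41 - h(-36, 47) = 41 - 1*0 = 41 + 0 = 41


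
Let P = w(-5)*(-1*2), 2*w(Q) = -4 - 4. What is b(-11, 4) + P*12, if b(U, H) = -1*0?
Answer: 96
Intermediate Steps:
b(U, H) = 0
w(Q) = -4 (w(Q) = (-4 - 4)/2 = (1/2)*(-8) = -4)
P = 8 (P = -(-4)*2 = -4*(-2) = 8)
b(-11, 4) + P*12 = 0 + 8*12 = 0 + 96 = 96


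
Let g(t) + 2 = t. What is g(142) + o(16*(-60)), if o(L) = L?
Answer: -820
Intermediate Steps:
g(t) = -2 + t
g(142) + o(16*(-60)) = (-2 + 142) + 16*(-60) = 140 - 960 = -820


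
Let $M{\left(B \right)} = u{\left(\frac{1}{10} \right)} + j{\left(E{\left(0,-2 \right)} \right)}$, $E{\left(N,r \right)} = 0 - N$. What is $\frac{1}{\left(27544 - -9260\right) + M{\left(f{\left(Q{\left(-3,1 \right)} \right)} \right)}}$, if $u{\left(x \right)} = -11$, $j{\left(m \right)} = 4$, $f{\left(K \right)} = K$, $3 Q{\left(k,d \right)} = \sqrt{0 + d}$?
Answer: $\frac{1}{36797} \approx 2.7176 \cdot 10^{-5}$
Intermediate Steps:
$Q{\left(k,d \right)} = \frac{\sqrt{d}}{3}$ ($Q{\left(k,d \right)} = \frac{\sqrt{0 + d}}{3} = \frac{\sqrt{d}}{3}$)
$E{\left(N,r \right)} = - N$
$M{\left(B \right)} = -7$ ($M{\left(B \right)} = -11 + 4 = -7$)
$\frac{1}{\left(27544 - -9260\right) + M{\left(f{\left(Q{\left(-3,1 \right)} \right)} \right)}} = \frac{1}{\left(27544 - -9260\right) - 7} = \frac{1}{\left(27544 + 9260\right) - 7} = \frac{1}{36804 - 7} = \frac{1}{36797}$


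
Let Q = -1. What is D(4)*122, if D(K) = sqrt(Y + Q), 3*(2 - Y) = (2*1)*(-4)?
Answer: 122*sqrt(33)/3 ≈ 233.61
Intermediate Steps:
Y = 14/3 (Y = 2 - 2*1*(-4)/3 = 2 - 2*(-4)/3 = 2 - 1/3*(-8) = 2 + 8/3 = 14/3 ≈ 4.6667)
D(K) = sqrt(33)/3 (D(K) = sqrt(14/3 - 1) = sqrt(11/3) = sqrt(33)/3)
D(4)*122 = (sqrt(33)/3)*122 = 122*sqrt(33)/3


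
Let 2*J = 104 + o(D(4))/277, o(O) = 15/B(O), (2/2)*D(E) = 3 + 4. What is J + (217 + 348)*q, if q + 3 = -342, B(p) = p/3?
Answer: -755717449/3878 ≈ -1.9487e+5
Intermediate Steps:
B(p) = p/3 (B(p) = p*(⅓) = p/3)
D(E) = 7 (D(E) = 3 + 4 = 7)
q = -345 (q = -3 - 342 = -345)
o(O) = 45/O (o(O) = 15/((O/3)) = 15*(3/O) = 45/O)
J = 201701/3878 (J = (104 + (45/7)/277)/2 = (104 + (45*(⅐))/277)/2 = (104 + (1/277)*(45/7))/2 = (104 + 45/1939)/2 = (½)*(201701/1939) = 201701/3878 ≈ 52.012)
J + (217 + 348)*q = 201701/3878 + (217 + 348)*(-345) = 201701/3878 + 565*(-345) = 201701/3878 - 194925 = -755717449/3878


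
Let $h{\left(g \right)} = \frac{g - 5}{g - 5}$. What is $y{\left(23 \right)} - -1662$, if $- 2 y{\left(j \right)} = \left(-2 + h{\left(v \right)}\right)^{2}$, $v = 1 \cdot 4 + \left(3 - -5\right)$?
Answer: $\frac{3323}{2} \approx 1661.5$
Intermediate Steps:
$v = 12$ ($v = 4 + \left(3 + 5\right) = 4 + 8 = 12$)
$h{\left(g \right)} = 1$ ($h{\left(g \right)} = \frac{-5 + g}{-5 + g} = 1$)
$y{\left(j \right)} = - \frac{1}{2}$ ($y{\left(j \right)} = - \frac{\left(-2 + 1\right)^{2}}{2} = - \frac{\left(-1\right)^{2}}{2} = \left(- \frac{1}{2}\right) 1 = - \frac{1}{2}$)
$y{\left(23 \right)} - -1662 = - \frac{1}{2} - -1662 = - \frac{1}{2} + 1662 = \frac{3323}{2}$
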